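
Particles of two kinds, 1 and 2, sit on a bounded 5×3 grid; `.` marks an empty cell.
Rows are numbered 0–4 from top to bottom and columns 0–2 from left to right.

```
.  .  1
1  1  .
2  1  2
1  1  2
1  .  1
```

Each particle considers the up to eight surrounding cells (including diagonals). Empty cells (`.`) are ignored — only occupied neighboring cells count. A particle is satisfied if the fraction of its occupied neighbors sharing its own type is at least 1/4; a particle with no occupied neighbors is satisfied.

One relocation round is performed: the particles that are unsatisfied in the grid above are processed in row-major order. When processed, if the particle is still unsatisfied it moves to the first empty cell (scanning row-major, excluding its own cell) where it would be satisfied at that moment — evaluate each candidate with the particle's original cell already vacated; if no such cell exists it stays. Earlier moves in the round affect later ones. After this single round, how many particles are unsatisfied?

Initially unsatisfied (in order): (2,0).
  (2,0) → (1,2).
Resulting grid:
. . 1
1 1 2
. 1 2
1 1 2
1 . 1
All satisfied now.

0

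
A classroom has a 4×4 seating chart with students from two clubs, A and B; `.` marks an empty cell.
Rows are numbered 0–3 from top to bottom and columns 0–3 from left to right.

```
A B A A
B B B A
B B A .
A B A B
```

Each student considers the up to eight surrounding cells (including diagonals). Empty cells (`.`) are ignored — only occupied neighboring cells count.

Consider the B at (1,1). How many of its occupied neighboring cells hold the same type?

Occupied neighbors of (1,1): (0,0)=A, (0,1)=B, (0,2)=A, (1,0)=B, (1,2)=B, (2,0)=B, (2,1)=B, (2,2)=A.
Same type (B): 5 of 8.

5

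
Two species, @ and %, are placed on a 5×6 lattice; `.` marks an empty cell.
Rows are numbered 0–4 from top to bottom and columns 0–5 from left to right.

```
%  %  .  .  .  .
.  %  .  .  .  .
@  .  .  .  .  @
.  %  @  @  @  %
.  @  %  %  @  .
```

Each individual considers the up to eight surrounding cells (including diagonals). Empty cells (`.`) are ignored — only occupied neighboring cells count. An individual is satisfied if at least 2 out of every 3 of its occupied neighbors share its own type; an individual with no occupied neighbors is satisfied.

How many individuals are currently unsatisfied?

(0,0)% 2/2 ✓
(0,1)% 2/2 ✓
(1,1)% 2/3 ✓
(2,0)@ 0/2 ✗
(2,5)@ 1/2 ✗
(3,1)% 1/4 ✗
(3,2)@ 2/5 ✗
(3,3)@ 3/5 ✗
(3,4)@ 3/5 ✗
(3,5)% 0/3 ✗
(4,1)@ 1/3 ✗
(4,2)% 2/5 ✗
(4,3)% 1/5 ✗
(4,4)@ 2/4 ✗
Unsatisfied: (2,0), (2,5), (3,1), (3,2), (3,3), (3,4), (3,5), (4,1), (4,2), (4,3), (4,4) — 11 in total.

11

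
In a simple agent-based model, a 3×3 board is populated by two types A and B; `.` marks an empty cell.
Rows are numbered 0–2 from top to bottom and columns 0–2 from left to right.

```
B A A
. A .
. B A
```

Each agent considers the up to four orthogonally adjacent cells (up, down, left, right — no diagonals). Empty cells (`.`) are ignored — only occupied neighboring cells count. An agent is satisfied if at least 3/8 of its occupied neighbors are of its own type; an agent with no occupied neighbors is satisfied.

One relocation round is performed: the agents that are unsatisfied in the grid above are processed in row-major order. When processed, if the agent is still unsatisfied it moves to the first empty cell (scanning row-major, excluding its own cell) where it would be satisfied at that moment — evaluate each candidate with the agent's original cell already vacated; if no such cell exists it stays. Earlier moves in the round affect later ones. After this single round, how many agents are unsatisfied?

Initially unsatisfied (in order): (0,0), (2,1), (2,2).
  (0,0) → (2,0).
  (2,1) → (1,0).
  (2,2): now satisfied by earlier moves; stays.
Resulting grid:
. A A
B A .
B . A
All satisfied now.

0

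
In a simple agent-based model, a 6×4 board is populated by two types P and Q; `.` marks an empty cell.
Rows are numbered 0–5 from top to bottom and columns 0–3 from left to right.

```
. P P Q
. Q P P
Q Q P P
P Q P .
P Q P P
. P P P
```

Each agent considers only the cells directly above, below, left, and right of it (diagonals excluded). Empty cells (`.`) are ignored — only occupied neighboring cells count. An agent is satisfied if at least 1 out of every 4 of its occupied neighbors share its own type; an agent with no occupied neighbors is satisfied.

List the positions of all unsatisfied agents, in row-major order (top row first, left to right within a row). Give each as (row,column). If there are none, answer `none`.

(0,1)P 1/2 ok
(0,2)P 2/3 ok
(0,3)Q 0/2 unhappy
(1,1)Q 1/3 ok
(1,2)P 3/4 ok
(1,3)P 2/3 ok
(2,0)Q 1/2 ok
(2,1)Q 3/4 ok
(2,2)P 3/4 ok
(2,3)P 2/2 ok
(3,0)P 1/3 ok
(3,1)Q 2/4 ok
(3,2)P 2/3 ok
(4,0)P 1/2 ok
(4,1)Q 1/4 ok
(4,2)P 3/4 ok
(4,3)P 2/2 ok
(5,1)P 1/2 ok
(5,2)P 3/3 ok
(5,3)P 2/2 ok

(0,3)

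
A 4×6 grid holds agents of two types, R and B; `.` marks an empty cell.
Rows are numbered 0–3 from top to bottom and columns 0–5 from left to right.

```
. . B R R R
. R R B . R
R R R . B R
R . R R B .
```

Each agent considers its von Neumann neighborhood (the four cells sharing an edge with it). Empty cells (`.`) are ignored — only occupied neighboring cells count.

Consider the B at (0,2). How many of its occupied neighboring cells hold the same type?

0

Occupied neighbors of (0,2): (1,2)=R, (0,3)=R.
Same type (B): 0 of 2.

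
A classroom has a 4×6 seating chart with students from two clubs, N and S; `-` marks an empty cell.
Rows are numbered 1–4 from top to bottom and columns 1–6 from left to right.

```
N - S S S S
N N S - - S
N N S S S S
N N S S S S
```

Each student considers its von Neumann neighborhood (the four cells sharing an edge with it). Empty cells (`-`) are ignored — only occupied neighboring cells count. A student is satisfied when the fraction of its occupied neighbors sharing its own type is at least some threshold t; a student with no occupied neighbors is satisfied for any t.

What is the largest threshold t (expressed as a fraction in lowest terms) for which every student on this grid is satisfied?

(1,1)N 1/1
(1,3)S 2/2
(1,4)S 2/2
(1,5)S 2/2
(1,6)S 2/2
(2,1)N 3/3
(2,2)N 2/3
(2,3)S 2/3
(2,6)S 2/2
(3,1)N 3/3
(3,2)N 3/4
(3,3)S 3/4
(3,4)S 3/3
(3,5)S 3/3
(3,6)S 3/3
(4,1)N 2/2
(4,2)N 2/3
(4,3)S 2/3
(4,4)S 3/3
(4,5)S 3/3
(4,6)S 2/2
The smallest same-type fraction is 2/3 at (2,2), which reduces to 2/3. Any threshold above that leaves this student unsatisfied.

2/3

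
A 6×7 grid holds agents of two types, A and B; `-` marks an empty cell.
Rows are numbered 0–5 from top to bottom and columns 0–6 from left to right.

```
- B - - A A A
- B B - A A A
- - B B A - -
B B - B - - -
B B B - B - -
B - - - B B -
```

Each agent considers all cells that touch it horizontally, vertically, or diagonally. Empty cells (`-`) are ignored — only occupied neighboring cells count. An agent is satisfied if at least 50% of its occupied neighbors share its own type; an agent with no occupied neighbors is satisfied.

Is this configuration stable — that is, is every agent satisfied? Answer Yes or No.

(0,1)B 2/2 ok
(0,4)A 3/3 ok
(0,5)A 5/5 ok
(0,6)A 3/3 ok
(1,1)B 3/3 ok
(1,2)B 4/4 ok
(1,4)A 4/5 ok
(1,5)A 6/6 ok
(1,6)A 3/3 ok
(2,2)B 5/5 ok
(2,3)B 3/5 ok
(2,4)A 2/4 ok
(3,0)B 3/3 ok
(3,1)B 5/5 ok
(3,3)B 4/5 ok
(4,0)B 4/4 ok
(4,1)B 5/5 ok
(4,2)B 3/3 ok
(4,4)B 3/3 ok
(5,0)B 2/2 ok
(5,4)B 2/2 ok
(5,5)B 2/2 ok
All meet the threshold, so the configuration is stable.

Yes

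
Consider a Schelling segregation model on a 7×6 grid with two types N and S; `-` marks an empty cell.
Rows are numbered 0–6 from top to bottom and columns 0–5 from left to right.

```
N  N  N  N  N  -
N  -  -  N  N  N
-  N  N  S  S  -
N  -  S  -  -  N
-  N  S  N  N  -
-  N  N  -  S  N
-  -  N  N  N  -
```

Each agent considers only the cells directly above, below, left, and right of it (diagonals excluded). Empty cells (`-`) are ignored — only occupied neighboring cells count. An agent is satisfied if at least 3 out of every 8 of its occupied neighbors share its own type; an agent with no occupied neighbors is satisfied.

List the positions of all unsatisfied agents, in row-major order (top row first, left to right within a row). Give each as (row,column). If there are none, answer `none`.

Row 0: (0,0)N 2/2 satisfied · (0,1)N 2/2 satisfied · (0,2)N 2/2 satisfied · (0,3)N 3/3 satisfied · (0,4)N 2/2 satisfied
Row 1: (1,0)N 1/1 satisfied · (1,3)N 2/3 satisfied · (1,4)N 3/4 satisfied · (1,5)N 1/1 satisfied
Row 2: (2,1)N 1/1 satisfied · (2,2)N 1/3 not · (2,3)S 1/3 not · (2,4)S 1/2 satisfied
Row 3: (3,0)N 0/0 satisfied · (3,2)S 1/2 satisfied · (3,5)N 0/0 satisfied
Row 4: (4,1)N 1/2 satisfied · (4,2)S 1/4 not · (4,3)N 1/2 satisfied · (4,4)N 1/2 satisfied
Row 5: (5,1)N 2/2 satisfied · (5,2)N 2/3 satisfied · (5,4)S 0/3 not · (5,5)N 0/1 not
Row 6: (6,2)N 2/2 satisfied · (6,3)N 2/2 satisfied · (6,4)N 1/2 satisfied

(2,2), (2,3), (4,2), (5,4), (5,5)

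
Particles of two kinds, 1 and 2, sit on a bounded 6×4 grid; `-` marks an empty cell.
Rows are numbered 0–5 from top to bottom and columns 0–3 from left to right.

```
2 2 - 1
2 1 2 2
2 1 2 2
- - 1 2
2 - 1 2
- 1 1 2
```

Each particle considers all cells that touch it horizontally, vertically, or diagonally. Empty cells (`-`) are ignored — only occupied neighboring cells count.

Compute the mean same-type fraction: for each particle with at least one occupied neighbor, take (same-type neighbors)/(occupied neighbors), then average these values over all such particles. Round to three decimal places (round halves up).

(0,0)2 2/3
(0,1)2 3/4
(0,3)1 0/2
(1,0)2 3/5
(1,1)1 1/7
(1,2)2 4/7
(1,3)2 3/4
(2,0)2 1/3
(2,1)1 2/6
(2,2)2 4/7
(2,3)2 4/5
(3,2)1 2/6
(3,3)2 3/5
(4,0)2 0/1
(4,2)1 3/6
(4,3)2 2/5
(5,1)1 2/3
(5,2)1 2/4
(5,3)2 1/3
Sum over 19 particles: 2/3 + 3/4 + 0/2 + 3/5 + 1/7 + 4/7 + 3/4 + 1/3 + 2/6 + 4/7 + 4/5 + 2/6 + 3/5 + 0/1 + 3/6 + 2/5 + 2/3 + 2/4 + 1/3 = 1859/210; mean = 1859/210 ÷ 19 = 1859/3990 = 0.465914… → 0.466.

0.466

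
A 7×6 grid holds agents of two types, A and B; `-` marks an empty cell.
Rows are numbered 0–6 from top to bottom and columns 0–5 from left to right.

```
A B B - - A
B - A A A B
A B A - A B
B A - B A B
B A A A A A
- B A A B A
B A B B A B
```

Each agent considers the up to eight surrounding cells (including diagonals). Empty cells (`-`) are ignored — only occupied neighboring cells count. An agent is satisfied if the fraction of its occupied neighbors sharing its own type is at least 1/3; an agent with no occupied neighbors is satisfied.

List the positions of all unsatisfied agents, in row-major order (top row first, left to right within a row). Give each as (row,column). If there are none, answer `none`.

(0,0), (1,5), (2,0), (3,3), (3,5), (5,4), (6,1)

(0,0)A 0/2 not
(0,1)B 2/4 satisfied
(0,2)B 1/3 satisfied
(0,5)A 1/2 satisfied
(1,0)B 2/4 satisfied
(1,2)A 2/5 satisfied
(1,3)A 4/5 satisfied
(1,4)A 3/5 satisfied
(1,5)B 1/4 not
(2,0)A 1/4 not
(2,1)B 2/6 satisfied
(2,2)A 3/5 satisfied
(2,4)A 3/7 satisfied
(2,5)B 2/5 satisfied
(3,0)B 2/5 satisfied
(3,1)A 4/7 satisfied
(3,3)B 0/6 not
(3,4)A 4/7 satisfied
(3,5)B 1/5 not
(4,0)B 2/4 satisfied
(4,1)A 3/6 satisfied
(4,2)A 5/7 satisfied
(4,3)A 5/7 satisfied
(4,4)A 5/8 satisfied
(4,5)A 3/5 satisfied
(5,1)B 3/7 satisfied
(5,2)A 5/8 satisfied
(5,3)A 5/8 satisfied
(5,4)B 2/8 not
(5,5)A 3/5 satisfied
(6,0)B 1/2 satisfied
(6,1)A 1/4 not
(6,2)B 2/5 satisfied
(6,3)B 2/5 satisfied
(6,4)A 2/5 satisfied
(6,5)B 1/3 satisfied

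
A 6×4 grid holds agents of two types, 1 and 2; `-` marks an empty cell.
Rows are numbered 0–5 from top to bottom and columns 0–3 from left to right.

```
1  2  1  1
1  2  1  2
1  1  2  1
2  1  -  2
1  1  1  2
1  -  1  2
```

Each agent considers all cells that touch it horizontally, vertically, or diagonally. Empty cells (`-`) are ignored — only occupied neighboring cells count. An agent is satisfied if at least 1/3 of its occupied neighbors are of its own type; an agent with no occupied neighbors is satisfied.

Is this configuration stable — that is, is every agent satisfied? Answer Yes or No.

No

(0,0)1 1/3 ✓
(0,1)2 1/5 ✗
(0,2)1 2/5 ✓
(0,3)1 2/3 ✓
(1,0)1 3/5 ✓
(1,1)2 2/8 ✗
(1,2)1 4/8 ✓
(1,3)2 1/5 ✗
(2,0)1 3/5 ✓
(2,1)1 4/7 ✓
(2,2)2 3/7 ✓
(2,3)1 1/4 ✗
(3,0)2 0/5 ✗
(3,1)1 5/7 ✓
(3,3)2 2/4 ✓
(4,0)1 3/4 ✓
(4,1)1 5/6 ✓
(4,2)1 3/6 ✓
(4,3)2 2/4 ✓
(5,0)1 2/2 ✓
(5,2)1 2/4 ✓
(5,3)2 1/3 ✓
For instance (0,1) has only 1/5 same-type neighbors, below 1/3.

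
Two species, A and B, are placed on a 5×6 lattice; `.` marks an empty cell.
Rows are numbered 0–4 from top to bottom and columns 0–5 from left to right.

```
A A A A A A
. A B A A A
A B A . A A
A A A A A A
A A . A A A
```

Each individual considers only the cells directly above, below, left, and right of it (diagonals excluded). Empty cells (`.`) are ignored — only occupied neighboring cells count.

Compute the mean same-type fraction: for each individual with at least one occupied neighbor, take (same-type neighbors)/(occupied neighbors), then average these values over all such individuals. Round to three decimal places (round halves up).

(0,0)A 1/1
(0,1)A 3/3
(0,2)A 2/3
(0,3)A 3/3
(0,4)A 3/3
(0,5)A 2/2
(1,1)A 1/3
(1,2)B 0/4
(1,3)A 2/3
(1,4)A 4/4
(1,5)A 3/3
(2,0)A 1/2
(2,1)B 0/4
(2,2)A 1/3
(2,4)A 3/3
(2,5)A 3/3
(3,0)A 3/3
(3,1)A 3/4
(3,2)A 3/3
(3,3)A 3/3
(3,4)A 4/4
(3,5)A 3/3
(4,0)A 2/2
(4,1)A 2/2
(4,3)A 2/2
(4,4)A 3/3
(4,5)A 2/2
Sum over 27 individuals: 1/1 + 3/3 + 2/3 + 3/3 + 3/3 + 2/2 + 1/3 + 0/4 + 2/3 + 4/4 + 3/3 + 1/2 + 0/4 + 1/3 + 3/3 + 3/3 + 3/3 + 3/4 + 3/3 + 3/3 + 4/4 + 3/3 + 2/2 + 2/2 + 2/2 + 3/3 + 2/2 = 89/4; mean = 89/4 ÷ 27 = 89/108 = 0.824074… → 0.824.

0.824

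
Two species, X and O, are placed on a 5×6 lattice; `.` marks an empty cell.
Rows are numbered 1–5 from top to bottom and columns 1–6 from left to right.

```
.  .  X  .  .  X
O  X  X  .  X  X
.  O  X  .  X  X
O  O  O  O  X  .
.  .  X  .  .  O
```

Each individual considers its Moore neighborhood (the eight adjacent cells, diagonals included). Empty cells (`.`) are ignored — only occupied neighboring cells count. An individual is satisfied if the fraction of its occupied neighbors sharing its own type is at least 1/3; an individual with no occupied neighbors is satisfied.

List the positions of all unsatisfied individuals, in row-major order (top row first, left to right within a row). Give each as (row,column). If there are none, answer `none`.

(4,4), (5,3), (5,6)

(1,3)X 2/2 ok
(1,6)X 2/2 ok
(2,1)O 1/2 ok
(2,2)X 3/5 ok
(2,3)X 3/4 ok
(2,5)X 4/4 ok
(2,6)X 4/4 ok
(3,2)O 4/7 ok
(3,3)X 2/6 ok
(3,5)X 4/5 ok
(3,6)X 4/4 ok
(4,1)O 2/2 ok
(4,2)O 3/5 ok
(4,3)O 3/5 ok
(4,4)O 1/5 unhappy
(4,5)X 2/4 ok
(5,3)X 0/3 unhappy
(5,6)O 0/1 unhappy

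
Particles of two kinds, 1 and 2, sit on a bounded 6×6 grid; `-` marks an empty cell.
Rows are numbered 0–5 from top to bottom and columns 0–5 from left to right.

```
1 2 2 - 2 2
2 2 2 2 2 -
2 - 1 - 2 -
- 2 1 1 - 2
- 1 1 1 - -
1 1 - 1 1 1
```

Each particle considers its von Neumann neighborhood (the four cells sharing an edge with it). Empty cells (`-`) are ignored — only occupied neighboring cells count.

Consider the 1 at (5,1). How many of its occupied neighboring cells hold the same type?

2

Occupied neighbors of (5,1): (4,1)=1, (5,0)=1.
Same type (1): 2 of 2.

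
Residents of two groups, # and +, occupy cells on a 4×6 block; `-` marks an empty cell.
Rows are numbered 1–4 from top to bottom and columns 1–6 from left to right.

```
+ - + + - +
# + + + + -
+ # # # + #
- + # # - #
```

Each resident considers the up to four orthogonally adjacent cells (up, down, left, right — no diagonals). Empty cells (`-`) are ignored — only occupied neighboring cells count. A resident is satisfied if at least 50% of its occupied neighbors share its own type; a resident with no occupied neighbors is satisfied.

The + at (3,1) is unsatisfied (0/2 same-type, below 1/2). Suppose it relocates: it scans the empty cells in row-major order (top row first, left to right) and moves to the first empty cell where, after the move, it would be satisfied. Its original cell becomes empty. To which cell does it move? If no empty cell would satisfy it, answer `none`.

Vacating (3,1). Empty cells in order:
  (1,2): 3/3 same-type → satisfied — stop here.

(1,2)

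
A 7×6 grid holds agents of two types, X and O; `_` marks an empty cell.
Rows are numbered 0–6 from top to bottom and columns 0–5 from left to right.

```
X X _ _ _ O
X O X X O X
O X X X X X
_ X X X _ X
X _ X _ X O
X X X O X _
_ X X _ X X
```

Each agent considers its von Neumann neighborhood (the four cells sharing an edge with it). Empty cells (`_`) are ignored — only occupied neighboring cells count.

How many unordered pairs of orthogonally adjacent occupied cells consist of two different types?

Scan each occupied cell's neighbors to the right and below so each pair is counted once.
Row 0: X(0,0)–X(0,1)= X(0,0)–X(1,0)= X(0,1)–O(1,1)≠ O(0,5)–X(1,5)≠  → 2/4 unlike.
Row 1: X(1,0)–O(1,1)≠ X(1,0)–O(2,0)≠ O(1,1)–X(1,2)≠ O(1,1)–X(2,1)≠ X(1,2)–X(1,3)= X(1,2)–X(2,2)= X(1,3)–O(1,4)≠ X(1,3)–X(2,3)= O(1,4)–X(1,5)≠ O(1,4)–X(2,4)≠ X(1,5)–X(2,5)=  → 7/11 unlike.
Row 2: O(2,0)–X(2,1)≠ X(2,1)–X(2,2)= X(2,1)–X(3,1)= X(2,2)–X(2,3)= X(2,2)–X(3,2)= X(2,3)–X(2,4)= X(2,3)–X(3,3)= X(2,4)–X(2,5)= X(2,5)–X(3,5)=  → 1/9 unlike.
Row 3: X(3,1)–X(3,2)= X(3,2)–X(3,3)= X(3,2)–X(4,2)= X(3,5)–O(4,5)≠  → 1/4 unlike.
Row 4: X(4,0)–X(5,0)= X(4,2)–X(5,2)= X(4,4)–O(4,5)≠ X(4,4)–X(5,4)=  → 1/4 unlike.
Row 5: X(5,0)–X(5,1)= X(5,1)–X(5,2)= X(5,1)–X(6,1)= X(5,2)–O(5,3)≠ X(5,2)–X(6,2)= O(5,3)–X(5,4)≠ X(5,4)–X(6,4)=  → 2/7 unlike.
Row 6: X(6,1)–X(6,2)= X(6,4)–X(6,5)=  → 0/2 unlike.
Total adjacent occupied pairs: 41; unlike-type pairs: 14.

14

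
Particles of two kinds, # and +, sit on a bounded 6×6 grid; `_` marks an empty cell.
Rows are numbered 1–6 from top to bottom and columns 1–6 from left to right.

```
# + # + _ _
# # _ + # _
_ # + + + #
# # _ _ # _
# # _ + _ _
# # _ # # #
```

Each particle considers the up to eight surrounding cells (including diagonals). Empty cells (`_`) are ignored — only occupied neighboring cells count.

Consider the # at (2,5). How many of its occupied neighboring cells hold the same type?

Occupied neighbors of (2,5): (1,4)=+, (2,4)=+, (3,4)=+, (3,5)=+, (3,6)=#.
Same type (#): 1 of 5.

1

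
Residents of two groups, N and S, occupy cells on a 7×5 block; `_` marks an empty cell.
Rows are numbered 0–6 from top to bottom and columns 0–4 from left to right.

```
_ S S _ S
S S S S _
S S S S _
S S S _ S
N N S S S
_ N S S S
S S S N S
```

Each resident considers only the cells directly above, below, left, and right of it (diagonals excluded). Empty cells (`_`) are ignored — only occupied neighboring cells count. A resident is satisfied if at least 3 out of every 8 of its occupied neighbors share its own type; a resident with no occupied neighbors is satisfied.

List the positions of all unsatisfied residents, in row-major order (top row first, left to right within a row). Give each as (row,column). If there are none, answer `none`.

Row 0: (0,1)S 2/2 satisfied · (0,2)S 2/2 satisfied · (0,4)S 0/0 satisfied
Row 1: (1,0)S 2/2 satisfied · (1,1)S 4/4 satisfied · (1,2)S 4/4 satisfied · (1,3)S 2/2 satisfied
Row 2: (2,0)S 3/3 satisfied · (2,1)S 4/4 satisfied · (2,2)S 4/4 satisfied · (2,3)S 2/2 satisfied
Row 3: (3,0)S 2/3 satisfied · (3,1)S 3/4 satisfied · (3,2)S 3/3 satisfied · (3,4)S 1/1 satisfied
Row 4: (4,0)N 1/2 satisfied · (4,1)N 2/4 satisfied · (4,2)S 3/4 satisfied · (4,3)S 3/3 satisfied · (4,4)S 3/3 satisfied
Row 5: (5,1)N 1/3 not · (5,2)S 3/4 satisfied · (5,3)S 3/4 satisfied · (5,4)S 3/3 satisfied
Row 6: (6,0)S 1/1 satisfied · (6,1)S 2/3 satisfied · (6,2)S 2/3 satisfied · (6,3)N 0/3 not · (6,4)S 1/2 satisfied

(5,1), (6,3)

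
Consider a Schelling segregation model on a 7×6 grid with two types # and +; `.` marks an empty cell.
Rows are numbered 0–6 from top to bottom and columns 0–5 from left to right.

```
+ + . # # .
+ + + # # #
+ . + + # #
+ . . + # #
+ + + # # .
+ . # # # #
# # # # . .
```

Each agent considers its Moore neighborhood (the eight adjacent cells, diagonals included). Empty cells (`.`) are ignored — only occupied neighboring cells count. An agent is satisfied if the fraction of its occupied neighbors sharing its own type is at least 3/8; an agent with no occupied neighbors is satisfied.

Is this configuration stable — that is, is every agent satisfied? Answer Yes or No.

Yes

(0,0)+ 3/3 ok
(0,1)+ 4/4 ok
(0,3)# 3/4 ok
(0,4)# 4/4 ok
(1,0)+ 4/4 ok
(1,1)+ 6/6 ok
(1,2)+ 4/6 ok
(1,3)# 4/7 ok
(1,4)# 6/7 ok
(1,5)# 4/4 ok
(2,0)+ 3/3 ok
(2,2)+ 4/5 ok
(2,3)+ 3/7 ok
(2,4)# 6/8 ok
(2,5)# 5/5 ok
(3,0)+ 3/3 ok
(3,3)+ 3/7 ok
(3,4)# 5/7 ok
(3,5)# 4/4 ok
(4,0)+ 3/3 ok
(4,1)+ 4/5 ok
(4,2)+ 2/5 ok
(4,3)# 5/7 ok
(4,4)# 6/7 ok
(5,0)+ 2/4 ok
(5,2)# 5/7 ok
(5,3)# 6/7 ok
(5,4)# 5/5 ok
(5,5)# 2/2 ok
(6,0)# 1/2 ok
(6,1)# 3/4 ok
(6,2)# 4/4 ok
(6,3)# 4/4 ok
All meet the threshold, so the configuration is stable.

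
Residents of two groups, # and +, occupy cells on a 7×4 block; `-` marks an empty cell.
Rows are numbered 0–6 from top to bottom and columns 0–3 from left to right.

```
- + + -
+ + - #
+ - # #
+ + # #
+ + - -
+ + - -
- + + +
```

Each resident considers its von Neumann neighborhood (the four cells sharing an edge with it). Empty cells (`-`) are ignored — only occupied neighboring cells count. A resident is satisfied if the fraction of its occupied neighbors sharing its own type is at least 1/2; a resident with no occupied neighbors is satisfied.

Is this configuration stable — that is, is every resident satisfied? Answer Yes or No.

Row 0: (0,1)+ 2/2 ok · (0,2)+ 1/1 ok
Row 1: (1,0)+ 2/2 ok · (1,1)+ 2/2 ok · (1,3)# 1/1 ok
Row 2: (2,0)+ 2/2 ok · (2,2)# 2/2 ok · (2,3)# 3/3 ok
Row 3: (3,0)+ 3/3 ok · (3,1)+ 2/3 ok · (3,2)# 2/3 ok · (3,3)# 2/2 ok
Row 4: (4,0)+ 3/3 ok · (4,1)+ 3/3 ok
Row 5: (5,0)+ 2/2 ok · (5,1)+ 3/3 ok
Row 6: (6,1)+ 2/2 ok · (6,2)+ 2/2 ok · (6,3)+ 1/1 ok
All meet the threshold, so the configuration is stable.

Yes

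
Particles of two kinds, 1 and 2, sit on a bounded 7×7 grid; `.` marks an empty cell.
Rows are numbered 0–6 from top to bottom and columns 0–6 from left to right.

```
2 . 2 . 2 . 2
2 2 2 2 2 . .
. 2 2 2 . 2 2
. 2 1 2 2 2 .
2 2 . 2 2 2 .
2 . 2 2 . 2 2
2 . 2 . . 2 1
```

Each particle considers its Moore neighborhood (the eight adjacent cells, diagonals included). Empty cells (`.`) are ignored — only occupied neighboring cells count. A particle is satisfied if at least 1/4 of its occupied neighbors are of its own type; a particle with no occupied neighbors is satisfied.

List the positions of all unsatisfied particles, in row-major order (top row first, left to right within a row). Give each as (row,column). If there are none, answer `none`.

(3,2), (6,6)

(0,0)2 2/2 satisfied
(0,2)2 3/3 satisfied
(0,4)2 2/2 satisfied
(0,6)2 0/0 satisfied
(1,0)2 3/3 satisfied
(1,1)2 6/6 satisfied
(1,2)2 6/6 satisfied
(1,3)2 6/6 satisfied
(1,4)2 4/4 satisfied
(2,1)2 5/6 satisfied
(2,2)2 7/8 satisfied
(2,3)2 6/7 satisfied
(2,5)2 4/4 satisfied
(2,6)2 2/2 satisfied
(3,1)2 4/5 satisfied
(3,2)1 0/7 not
(3,3)2 5/6 satisfied
(3,4)2 7/7 satisfied
(3,5)2 5/5 satisfied
(4,0)2 3/3 satisfied
(4,1)2 4/5 satisfied
(4,3)2 5/6 satisfied
(4,4)2 7/7 satisfied
(4,5)2 5/5 satisfied
(5,0)2 3/3 satisfied
(5,2)2 4/4 satisfied
(5,3)2 4/4 satisfied
(5,5)2 4/5 satisfied
(5,6)2 3/4 satisfied
(6,0)2 1/1 satisfied
(6,2)2 2/2 satisfied
(6,5)2 2/3 satisfied
(6,6)1 0/3 not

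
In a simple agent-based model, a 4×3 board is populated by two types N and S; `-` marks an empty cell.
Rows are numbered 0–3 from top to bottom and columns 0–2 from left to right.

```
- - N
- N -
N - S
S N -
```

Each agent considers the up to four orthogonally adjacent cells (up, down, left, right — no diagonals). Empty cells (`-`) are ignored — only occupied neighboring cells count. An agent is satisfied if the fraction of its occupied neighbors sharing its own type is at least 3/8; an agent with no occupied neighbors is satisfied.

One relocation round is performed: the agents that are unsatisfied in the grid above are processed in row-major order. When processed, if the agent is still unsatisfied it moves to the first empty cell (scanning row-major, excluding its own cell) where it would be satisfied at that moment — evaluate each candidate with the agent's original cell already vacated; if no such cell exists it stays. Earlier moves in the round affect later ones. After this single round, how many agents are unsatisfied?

Initially unsatisfied (in order): (2,0), (3,0), (3,1).
  (2,0) → (0,0).
  (3,0) → (2,0).
  (3,1): now satisfied by earlier moves; stays.
Resulting grid:
N - N
- N -
S - S
- N -
All satisfied now.

0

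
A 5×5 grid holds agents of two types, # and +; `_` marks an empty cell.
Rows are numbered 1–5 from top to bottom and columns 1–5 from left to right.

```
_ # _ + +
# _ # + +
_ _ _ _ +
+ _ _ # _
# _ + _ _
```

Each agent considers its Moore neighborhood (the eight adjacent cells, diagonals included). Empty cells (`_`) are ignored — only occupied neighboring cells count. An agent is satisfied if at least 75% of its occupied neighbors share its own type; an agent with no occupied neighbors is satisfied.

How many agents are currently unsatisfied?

6

(1,2)# 2/2 ✓
(1,4)+ 3/4 ✓
(1,5)+ 3/3 ✓
(2,1)# 1/1 ✓
(2,3)# 1/3 ✗
(2,4)+ 4/5 ✓
(2,5)+ 4/4 ✓
(3,5)+ 2/3 ✗
(4,1)+ 0/1 ✗
(4,4)# 0/2 ✗
(5,1)# 0/1 ✗
(5,3)+ 0/1 ✗
Unsatisfied: (2,3), (3,5), (4,1), (4,4), (5,1), (5,3) — 6 in total.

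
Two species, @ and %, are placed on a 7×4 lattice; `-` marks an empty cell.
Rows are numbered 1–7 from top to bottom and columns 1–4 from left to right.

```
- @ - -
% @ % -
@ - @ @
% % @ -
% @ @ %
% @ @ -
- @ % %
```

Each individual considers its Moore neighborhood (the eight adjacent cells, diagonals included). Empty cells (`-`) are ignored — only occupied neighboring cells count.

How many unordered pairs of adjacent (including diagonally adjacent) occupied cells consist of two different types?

26

Scan each occupied cell's neighbors to the right and below (and the two forward diagonals) so each pair is counted once.
From row 1: 2 unlike of 3 pairs (running 2/3).
From row 2: 5 unlike of 7 pairs (running 7/10).
From row 3: 3 unlike of 6 pairs (running 10/16).
From row 4: 5 unlike of 10 pairs (running 15/26).
From row 5: 5 unlike of 11 pairs (running 20/37).
From row 6: 5 unlike of 8 pairs (running 25/45).
From row 7: 1 unlike of 2 pairs (running 26/47).
Total adjacent occupied pairs: 47; unlike-type pairs: 26.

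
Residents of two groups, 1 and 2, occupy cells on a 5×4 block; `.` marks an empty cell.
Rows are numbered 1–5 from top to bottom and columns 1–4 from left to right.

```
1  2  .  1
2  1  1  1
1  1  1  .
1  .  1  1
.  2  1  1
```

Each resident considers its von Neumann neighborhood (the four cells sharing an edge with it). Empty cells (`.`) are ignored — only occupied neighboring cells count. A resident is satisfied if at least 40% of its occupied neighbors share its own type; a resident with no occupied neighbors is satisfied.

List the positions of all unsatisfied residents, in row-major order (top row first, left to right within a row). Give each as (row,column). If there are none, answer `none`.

(1,1), (1,2), (2,1), (5,2)

Row 1: (1,1)1 0/2 not · (1,2)2 0/2 not · (1,4)1 1/1 satisfied
Row 2: (2,1)2 0/3 not · (2,2)1 2/4 satisfied · (2,3)1 3/3 satisfied · (2,4)1 2/2 satisfied
Row 3: (3,1)1 2/3 satisfied · (3,2)1 3/3 satisfied · (3,3)1 3/3 satisfied
Row 4: (4,1)1 1/1 satisfied · (4,3)1 3/3 satisfied · (4,4)1 2/2 satisfied
Row 5: (5,2)2 0/1 not · (5,3)1 2/3 satisfied · (5,4)1 2/2 satisfied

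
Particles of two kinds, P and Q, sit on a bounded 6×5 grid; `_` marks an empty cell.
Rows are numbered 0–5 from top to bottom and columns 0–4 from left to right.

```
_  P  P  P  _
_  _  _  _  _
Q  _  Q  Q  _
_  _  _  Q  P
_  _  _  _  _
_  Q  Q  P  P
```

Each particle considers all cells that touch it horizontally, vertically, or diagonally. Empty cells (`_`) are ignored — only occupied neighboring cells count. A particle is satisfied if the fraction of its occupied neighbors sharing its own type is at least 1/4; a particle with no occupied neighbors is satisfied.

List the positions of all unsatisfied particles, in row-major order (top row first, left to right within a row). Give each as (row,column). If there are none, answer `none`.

(3,4)

Row 0: (0,1)P 1/1 ✓ · (0,2)P 2/2 ✓ · (0,3)P 1/1 ✓
Row 2: (2,0)Q 0/0 ✓ · (2,2)Q 2/2 ✓ · (2,3)Q 2/3 ✓
Row 3: (3,3)Q 2/3 ✓ · (3,4)P 0/2 ✗
Row 5: (5,1)Q 1/1 ✓ · (5,2)Q 1/2 ✓ · (5,3)P 1/2 ✓ · (5,4)P 1/1 ✓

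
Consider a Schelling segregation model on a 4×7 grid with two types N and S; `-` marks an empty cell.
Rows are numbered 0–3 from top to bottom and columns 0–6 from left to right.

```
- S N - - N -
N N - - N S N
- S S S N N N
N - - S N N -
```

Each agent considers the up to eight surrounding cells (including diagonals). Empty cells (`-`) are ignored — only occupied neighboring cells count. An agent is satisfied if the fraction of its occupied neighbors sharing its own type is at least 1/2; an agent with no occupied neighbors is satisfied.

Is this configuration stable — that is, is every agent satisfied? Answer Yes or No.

(0,1)S 0/3 unhappy
(0,2)N 1/2 ok
(0,5)N 2/3 ok
(1,0)N 1/3 unhappy
(1,1)N 2/5 unhappy
(1,4)N 3/5 ok
(1,5)S 0/6 unhappy
(1,6)N 3/4 ok
(2,1)S 1/4 unhappy
(2,2)S 3/4 ok
(2,3)S 2/5 unhappy
(2,4)N 4/7 ok
(2,5)N 6/7 ok
(2,6)N 3/4 ok
(3,0)N 0/1 unhappy
(3,3)S 2/4 ok
(3,4)N 3/5 ok
(3,5)N 4/4 ok
For instance (0,1) has only 0/3 same-type neighbors, below 1/2.

No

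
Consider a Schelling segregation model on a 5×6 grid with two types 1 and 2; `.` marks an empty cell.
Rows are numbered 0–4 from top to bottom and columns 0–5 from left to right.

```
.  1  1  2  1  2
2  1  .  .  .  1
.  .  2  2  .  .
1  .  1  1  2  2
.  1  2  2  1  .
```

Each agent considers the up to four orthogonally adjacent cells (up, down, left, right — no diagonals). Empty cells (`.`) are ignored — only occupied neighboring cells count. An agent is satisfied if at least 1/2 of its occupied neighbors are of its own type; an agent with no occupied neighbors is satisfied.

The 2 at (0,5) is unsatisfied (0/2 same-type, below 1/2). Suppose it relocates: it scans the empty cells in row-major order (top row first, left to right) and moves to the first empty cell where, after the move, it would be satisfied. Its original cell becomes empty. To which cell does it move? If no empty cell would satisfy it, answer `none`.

Vacating (0,5). Empty cells in order:
  (0,0): 1/2 same-type → satisfied — stop here.

(0,0)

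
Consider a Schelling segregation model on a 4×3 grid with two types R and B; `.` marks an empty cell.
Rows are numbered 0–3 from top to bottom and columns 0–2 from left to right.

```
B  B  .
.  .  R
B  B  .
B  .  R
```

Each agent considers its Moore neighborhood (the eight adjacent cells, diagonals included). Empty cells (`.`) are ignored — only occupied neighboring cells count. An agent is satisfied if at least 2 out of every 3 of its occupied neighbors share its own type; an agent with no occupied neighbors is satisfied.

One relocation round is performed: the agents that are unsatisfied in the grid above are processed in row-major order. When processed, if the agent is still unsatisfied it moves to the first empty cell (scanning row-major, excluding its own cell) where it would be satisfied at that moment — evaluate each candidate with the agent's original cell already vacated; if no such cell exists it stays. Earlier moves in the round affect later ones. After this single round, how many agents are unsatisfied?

1

Initially unsatisfied (in order): (0,1), (1,2), (2,1), (3,2).
  (0,1) → (1,0).
  (1,2) → (0,2).
  (2,1): now satisfied by earlier moves; stays.
  (3,2): no empty cell satisfies it; stays.
Resulting grid:
B . R
B . .
B B .
B . R
Unsatisfied now: (3,2).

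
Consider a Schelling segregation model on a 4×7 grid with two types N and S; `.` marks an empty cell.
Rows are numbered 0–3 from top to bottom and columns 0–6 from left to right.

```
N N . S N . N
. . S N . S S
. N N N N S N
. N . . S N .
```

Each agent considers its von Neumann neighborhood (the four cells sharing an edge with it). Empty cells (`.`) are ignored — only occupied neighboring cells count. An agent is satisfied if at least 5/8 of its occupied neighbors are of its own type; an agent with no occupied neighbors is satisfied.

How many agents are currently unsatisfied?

11

(0,0)N 1/1 satisfied
(0,1)N 1/1 satisfied
(0,3)S 0/2 not
(0,4)N 0/1 not
(0,6)N 0/1 not
(1,2)S 0/2 not
(1,3)N 1/3 not
(1,5)S 2/2 satisfied
(1,6)S 1/3 not
(2,1)N 2/2 satisfied
(2,2)N 2/3 satisfied
(2,3)N 3/3 satisfied
(2,4)N 1/3 not
(2,5)S 1/4 not
(2,6)N 0/2 not
(3,1)N 1/1 satisfied
(3,4)S 0/2 not
(3,5)N 0/2 not
Unsatisfied: (0,3), (0,4), (0,6), (1,2), (1,3), (1,6), (2,4), (2,5), (2,6), (3,4), (3,5) — 11 in total.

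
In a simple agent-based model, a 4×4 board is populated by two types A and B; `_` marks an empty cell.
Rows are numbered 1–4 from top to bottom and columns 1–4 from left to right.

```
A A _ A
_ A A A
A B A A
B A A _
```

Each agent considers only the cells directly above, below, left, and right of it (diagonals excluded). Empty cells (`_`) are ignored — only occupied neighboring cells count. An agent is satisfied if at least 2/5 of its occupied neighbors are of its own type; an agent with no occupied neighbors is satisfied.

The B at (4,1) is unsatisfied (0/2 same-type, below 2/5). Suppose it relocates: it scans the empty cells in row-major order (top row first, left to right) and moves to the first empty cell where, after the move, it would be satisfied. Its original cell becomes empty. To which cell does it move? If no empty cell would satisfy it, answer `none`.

none

Vacating (4,1). Empty cells in order:
  (1,3): 0/3 same-type → still unsatisfied.
  (2,1): 0/3 same-type → still unsatisfied.
  (4,4): 0/2 same-type → still unsatisfied.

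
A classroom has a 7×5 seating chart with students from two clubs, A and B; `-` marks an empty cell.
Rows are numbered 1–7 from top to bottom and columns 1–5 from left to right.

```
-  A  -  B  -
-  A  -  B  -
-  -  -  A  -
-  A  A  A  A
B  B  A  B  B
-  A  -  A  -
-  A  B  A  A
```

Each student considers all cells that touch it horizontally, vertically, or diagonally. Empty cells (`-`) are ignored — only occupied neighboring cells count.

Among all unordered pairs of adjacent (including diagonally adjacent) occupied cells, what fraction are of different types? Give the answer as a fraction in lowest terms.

Scan each occupied cell's neighbors to the right and below (and the two forward diagonals) so each pair is counted once.
From row 1: 0 unlike of 2 pairs (running 0/2).
From row 2: 1 unlike of 1 pairs (running 1/3).
From row 3: 0 unlike of 3 pairs (running 1/6).
From row 4: 8 unlike of 14 pairs (running 9/20).
From row 5: 6 unlike of 10 pairs (running 15/30).
From row 6: 2 unlike of 5 pairs (running 17/35).
From row 7: 2 unlike of 3 pairs (running 19/38).
Total adjacent occupied pairs: 38; unlike-type pairs: 19.
19/38 reduces to 1/2.

1/2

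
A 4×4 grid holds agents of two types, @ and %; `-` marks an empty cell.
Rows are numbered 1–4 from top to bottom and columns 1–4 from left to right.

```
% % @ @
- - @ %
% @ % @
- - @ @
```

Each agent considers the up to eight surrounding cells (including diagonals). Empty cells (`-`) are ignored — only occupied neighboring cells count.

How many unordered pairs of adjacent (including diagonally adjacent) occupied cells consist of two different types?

Scan each occupied cell's neighbors to the right and below (and the two forward diagonals) so each pair is counted once.
Row 1: %(1,1)–%(1,2)= %(1,2)–@(1,3)≠ %(1,2)–@(2,3)≠ @(1,3)–@(1,4)= @(1,3)–@(2,3)= @(1,3)–%(2,4)≠ @(1,4)–%(2,4)≠ @(1,4)–@(2,3)=  → 4/8 unlike.
Row 2: @(2,3)–%(2,4)≠ @(2,3)–%(3,3)≠ @(2,3)–@(3,4)= @(2,3)–@(3,2)= %(2,4)–@(3,4)≠ %(2,4)–%(3,3)=  → 3/6 unlike.
Row 3: %(3,1)–@(3,2)≠ @(3,2)–%(3,3)≠ @(3,2)–@(4,3)= %(3,3)–@(3,4)≠ %(3,3)–@(4,3)≠ %(3,3)–@(4,4)≠ @(3,4)–@(4,4)= @(3,4)–@(4,3)=  → 5/8 unlike.
Row 4: @(4,3)–@(4,4)=  → 0/1 unlike.
Total adjacent occupied pairs: 23; unlike-type pairs: 12.

12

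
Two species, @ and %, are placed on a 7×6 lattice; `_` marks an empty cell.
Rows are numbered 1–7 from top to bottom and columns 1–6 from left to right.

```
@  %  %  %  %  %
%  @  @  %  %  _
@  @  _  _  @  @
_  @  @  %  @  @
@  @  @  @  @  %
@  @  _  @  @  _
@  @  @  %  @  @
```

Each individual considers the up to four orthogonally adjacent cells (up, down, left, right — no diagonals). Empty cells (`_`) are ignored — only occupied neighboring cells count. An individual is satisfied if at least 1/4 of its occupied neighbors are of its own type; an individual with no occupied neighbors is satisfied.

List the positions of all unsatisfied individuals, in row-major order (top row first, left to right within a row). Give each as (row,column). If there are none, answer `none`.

(1,1)@ 0/2 unhappy
(1,2)% 1/3 ok
(1,3)% 2/3 ok
(1,4)% 3/3 ok
(1,5)% 3/3 ok
(1,6)% 1/1 ok
(2,1)% 0/3 unhappy
(2,2)@ 2/4 ok
(2,3)@ 1/3 ok
(2,4)% 2/3 ok
(2,5)% 2/3 ok
(3,1)@ 1/2 ok
(3,2)@ 3/3 ok
(3,5)@ 2/3 ok
(3,6)@ 2/2 ok
(4,2)@ 3/3 ok
(4,3)@ 2/3 ok
(4,4)% 0/3 unhappy
(4,5)@ 3/4 ok
(4,6)@ 2/3 ok
(5,1)@ 2/2 ok
(5,2)@ 4/4 ok
(5,3)@ 3/3 ok
(5,4)@ 3/4 ok
(5,5)@ 3/4 ok
(5,6)% 0/2 unhappy
(6,1)@ 3/3 ok
(6,2)@ 3/3 ok
(6,4)@ 2/3 ok
(6,5)@ 3/3 ok
(7,1)@ 2/2 ok
(7,2)@ 3/3 ok
(7,3)@ 1/2 ok
(7,4)% 0/3 unhappy
(7,5)@ 2/3 ok
(7,6)@ 1/1 ok

(1,1), (2,1), (4,4), (5,6), (7,4)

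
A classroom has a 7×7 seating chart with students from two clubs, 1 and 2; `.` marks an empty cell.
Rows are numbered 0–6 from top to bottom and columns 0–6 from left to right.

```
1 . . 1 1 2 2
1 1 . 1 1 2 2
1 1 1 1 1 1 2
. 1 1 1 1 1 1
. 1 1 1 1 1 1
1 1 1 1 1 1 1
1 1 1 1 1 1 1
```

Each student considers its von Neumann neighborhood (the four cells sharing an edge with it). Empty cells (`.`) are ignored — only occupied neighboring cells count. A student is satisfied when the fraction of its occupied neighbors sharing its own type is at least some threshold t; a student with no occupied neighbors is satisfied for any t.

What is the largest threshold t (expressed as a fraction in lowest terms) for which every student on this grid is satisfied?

1/3

(0,0)1 1/1
(0,3)1 2/2
(0,4)1 2/3
(0,5)2 2/3
(0,6)2 2/2
(1,0)1 3/3
(1,1)1 2/2
(1,3)1 3/3
(1,4)1 3/4
(1,5)2 2/4
(1,6)2 3/3
(2,0)1 2/2
(2,1)1 4/4
(2,2)1 3/3
(2,3)1 4/4
(2,4)1 4/4
(2,5)1 2/4
(2,6)2 1/3
(3,1)1 3/3
(3,2)1 4/4
(3,3)1 4/4
(3,4)1 4/4
(3,5)1 4/4
(3,6)1 2/3
(4,1)1 3/3
(4,2)1 4/4
(4,3)1 4/4
(4,4)1 4/4
(4,5)1 4/4
(4,6)1 3/3
(5,0)1 2/2
(5,1)1 4/4
(5,2)1 4/4
(5,3)1 4/4
(5,4)1 4/4
(5,5)1 4/4
(5,6)1 3/3
(6,0)1 2/2
(6,1)1 3/3
(6,2)1 3/3
(6,3)1 3/3
(6,4)1 3/3
(6,5)1 3/3
(6,6)1 2/2
The smallest same-type fraction is 1/3 at (2,6), which reduces to 1/3. Any threshold above that leaves this student unsatisfied.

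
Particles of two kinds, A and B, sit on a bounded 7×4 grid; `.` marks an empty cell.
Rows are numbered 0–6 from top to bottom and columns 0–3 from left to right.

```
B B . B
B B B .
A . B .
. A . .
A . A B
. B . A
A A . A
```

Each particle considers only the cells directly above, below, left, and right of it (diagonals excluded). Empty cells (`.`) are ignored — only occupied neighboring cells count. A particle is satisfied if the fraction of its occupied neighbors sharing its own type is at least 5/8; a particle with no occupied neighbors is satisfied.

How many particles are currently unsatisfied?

6

(0,0)B 2/2 ✓
(0,1)B 2/2 ✓
(0,3)B 0/0 ✓
(1,0)B 2/3 ✓
(1,1)B 3/3 ✓
(1,2)B 2/2 ✓
(2,0)A 0/1 ✗
(2,2)B 1/1 ✓
(3,1)A 0/0 ✓
(4,0)A 0/0 ✓
(4,2)A 0/1 ✗
(4,3)B 0/2 ✗
(5,1)B 0/1 ✗
(5,3)A 1/2 ✗
(6,0)A 1/1 ✓
(6,1)A 1/2 ✗
(6,3)A 1/1 ✓
Unsatisfied: (2,0), (4,2), (4,3), (5,1), (5,3), (6,1) — 6 in total.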